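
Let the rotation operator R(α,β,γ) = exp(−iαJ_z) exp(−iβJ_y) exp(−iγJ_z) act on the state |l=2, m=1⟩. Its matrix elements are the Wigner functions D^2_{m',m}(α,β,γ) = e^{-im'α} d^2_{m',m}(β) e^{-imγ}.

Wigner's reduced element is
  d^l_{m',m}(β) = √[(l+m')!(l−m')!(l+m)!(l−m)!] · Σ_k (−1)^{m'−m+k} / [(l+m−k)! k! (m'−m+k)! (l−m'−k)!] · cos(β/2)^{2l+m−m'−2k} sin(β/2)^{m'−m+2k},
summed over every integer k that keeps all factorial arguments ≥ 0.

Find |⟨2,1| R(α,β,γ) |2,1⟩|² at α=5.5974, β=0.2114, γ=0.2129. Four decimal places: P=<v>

P=0.8927

Split into d^2_{1,1}(β=0.2114) × two z-phases.
c=cos(0.2114/2)=0.994419, s=sin(0.2114/2)=0.105503; N=√[6·1·6·1]=6.000000
k: max(0,(1)−(1))=0 … min(2+(1),2−(1))=1
  k=0: (−1)^0·6.0000/(6)·0.9944^4·0.1055^0 = +0.977862
  k=1: (−1)^1·6.0000/(2)·0.9944^2·0.1055^2 = -0.033021
d^2_{1,1}(0.2114) = +0.977862 -0.033021 = +0.944841
|D^2_{1,1}|² = |d^2_{1,1}(β)|² = (+0.944841)² = 0.892724 (the z-rotation phases have unit modulus)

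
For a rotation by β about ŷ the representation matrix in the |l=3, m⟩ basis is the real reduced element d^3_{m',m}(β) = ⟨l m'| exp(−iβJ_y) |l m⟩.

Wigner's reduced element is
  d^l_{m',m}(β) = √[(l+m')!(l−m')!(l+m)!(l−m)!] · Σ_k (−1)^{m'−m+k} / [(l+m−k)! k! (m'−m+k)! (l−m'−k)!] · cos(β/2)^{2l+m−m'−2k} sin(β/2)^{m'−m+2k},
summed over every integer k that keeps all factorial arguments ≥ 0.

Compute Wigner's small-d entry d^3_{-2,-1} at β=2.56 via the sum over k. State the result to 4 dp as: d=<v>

d^3_{-2,-1}(β=2.56) via Wigner's sum:
c=cos(2.56/2)=0.286715, s=sin(2.56/2)=0.958016; N=√[1·120·2·24]=75.894664
The bounds max(0,m−m')=1 and min(l+m,l−m')=2 give 2 terms
  k=1: (−1)^0·75.8947/(24)·0.2867^5·0.9580^1 = +0.005870
  k=2: (−1)^1·75.8947/(12)·0.2867^3·0.9580^3 = -0.131069
d^3_{-2,-1}(2.56) = +0.005870 -0.131069 = -0.125199

d=-0.1252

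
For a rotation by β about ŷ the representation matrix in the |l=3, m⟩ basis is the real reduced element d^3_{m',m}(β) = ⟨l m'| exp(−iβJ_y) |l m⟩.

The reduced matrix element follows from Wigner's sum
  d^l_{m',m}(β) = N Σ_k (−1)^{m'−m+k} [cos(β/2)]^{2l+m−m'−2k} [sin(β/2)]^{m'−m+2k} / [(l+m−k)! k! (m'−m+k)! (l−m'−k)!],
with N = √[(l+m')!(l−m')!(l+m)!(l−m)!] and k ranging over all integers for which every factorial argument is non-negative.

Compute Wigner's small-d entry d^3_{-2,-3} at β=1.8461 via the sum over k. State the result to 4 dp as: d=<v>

d=-0.1562

d^3_{-2,-3}(β=1.8461) via Wigner's sum:
Half-angle: c=0.603391, s=0.797446. N=√(1·120·1·720)=293.938769
Admissible k: 0..0 (factorial args all ≥0)
  k=0: (−1)^1·293.9388/(120)·0.6034^5·0.7974^1 = -0.156232
d^3_{-2,-3}(1.8461) = -0.156232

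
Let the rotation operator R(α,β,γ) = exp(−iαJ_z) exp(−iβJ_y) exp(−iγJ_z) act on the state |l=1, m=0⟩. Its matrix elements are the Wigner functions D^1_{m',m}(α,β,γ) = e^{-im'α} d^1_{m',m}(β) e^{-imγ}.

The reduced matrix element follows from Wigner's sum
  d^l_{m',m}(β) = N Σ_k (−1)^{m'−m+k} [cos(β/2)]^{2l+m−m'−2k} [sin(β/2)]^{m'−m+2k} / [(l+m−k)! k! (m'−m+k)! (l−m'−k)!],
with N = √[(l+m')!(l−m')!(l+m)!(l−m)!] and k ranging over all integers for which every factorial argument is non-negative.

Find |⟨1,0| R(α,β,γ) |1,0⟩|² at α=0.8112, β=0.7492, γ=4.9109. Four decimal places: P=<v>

Split into d^1_{0,0}(β=0.7492) × two z-phases.
c=cos(0.7492/2)=0.930654, s=sin(0.7492/2)=0.365900; N=√[1·1·1·1]=1.000000
k: max(0,(0)−(0))=0 … min(1+(0),1−(0))=1
  k=0: (−1)^0·1.0000/(1)·0.9307^2·0.3659^0 = +0.866117
  k=1: (−1)^1·1.0000/(1)·0.9307^0·0.3659^2 = -0.133883
d^1_{0,0}(0.7492) = +0.866117 -0.133883 = +0.732234
|D^1_{0,0}|² = |d^1_{0,0}(β)|² = (+0.732234)² = 0.536167 (the z-rotation phases have unit modulus)

P=0.5362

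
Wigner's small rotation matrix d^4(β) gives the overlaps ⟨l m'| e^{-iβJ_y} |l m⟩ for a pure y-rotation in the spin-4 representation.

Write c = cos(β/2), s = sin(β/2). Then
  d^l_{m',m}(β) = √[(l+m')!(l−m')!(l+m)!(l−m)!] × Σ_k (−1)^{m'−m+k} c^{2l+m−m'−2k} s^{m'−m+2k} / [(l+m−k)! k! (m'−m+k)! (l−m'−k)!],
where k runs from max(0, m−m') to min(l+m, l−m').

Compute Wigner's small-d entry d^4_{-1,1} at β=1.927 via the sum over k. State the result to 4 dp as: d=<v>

d=0.0773

d^4_{-1,1}(β=1.927) via Wigner's sum:
Half-angle: c=0.570649, s=0.821194. N=√(6·120·120·6)=720.000000
k: max(0,(1)−(-1))=2 … min(4+(1),4−(-1))=5
  k=2: (−1)^0·720.0000/(72)·0.5706^6·0.8212^2 = +0.232867
  k=3: (−1)^1·720.0000/(24)·0.5706^4·0.8212^4 = -1.446709
  k=4: (−1)^2·720.0000/(48)·0.5706^2·0.8212^6 = +1.497973
  k=5: (−1)^3·720.0000/(720)·0.5706^0·0.8212^8 = -0.206807
d^4_{-1,1}(1.927) = +0.232867 -1.446709 +1.497973 -0.206807 = +0.077323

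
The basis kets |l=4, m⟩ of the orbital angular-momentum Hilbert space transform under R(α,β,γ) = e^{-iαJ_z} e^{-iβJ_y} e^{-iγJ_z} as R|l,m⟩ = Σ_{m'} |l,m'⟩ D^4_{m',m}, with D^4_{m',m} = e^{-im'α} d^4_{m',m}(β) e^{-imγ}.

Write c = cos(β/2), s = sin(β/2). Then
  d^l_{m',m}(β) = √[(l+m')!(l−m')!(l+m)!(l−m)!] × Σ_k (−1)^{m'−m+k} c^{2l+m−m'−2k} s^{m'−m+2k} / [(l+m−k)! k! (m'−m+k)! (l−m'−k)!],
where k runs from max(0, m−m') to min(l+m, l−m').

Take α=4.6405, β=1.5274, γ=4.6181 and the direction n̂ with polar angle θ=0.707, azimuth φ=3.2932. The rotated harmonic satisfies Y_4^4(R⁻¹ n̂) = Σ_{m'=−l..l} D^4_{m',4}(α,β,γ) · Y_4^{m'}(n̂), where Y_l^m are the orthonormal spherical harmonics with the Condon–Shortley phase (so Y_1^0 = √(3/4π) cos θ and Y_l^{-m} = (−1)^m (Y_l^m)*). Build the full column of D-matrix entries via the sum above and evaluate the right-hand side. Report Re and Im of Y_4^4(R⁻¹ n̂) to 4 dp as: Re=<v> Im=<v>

Re=-0.4151 Im=-0.0133

Need the full column D^4_{m',4} for m'=−4..4 at α=4.6405, β=1.5274, γ=4.6181.
cos(β/2)=0.722282, sin(β/2)=0.691599
d^4_{-4,4}: single k=8 term ⇒ +0.052340;  D = +0.052130+0.004683i
d^4_{-3,4}: single k=7 term ⇒ +0.154608;  D = -0.024859+0.152596i
d^4_{-2,4}: single k=6 term ⇒ +0.302077;  D = -0.293888-0.069860i
d^4_{-1,4}: single k=5 term ⇒ +0.446154;  D = +0.134091-0.425527i
d^4_{0,4}: single k=4 term ⇒ +0.520946;  D = +0.484332+0.191853i
d^4_{1,4}: single k=3 term ⇒ +0.486621;  D = -0.211245+0.438378i
d^4_{2,4}: single k=2 term ⇒ +0.359359;  D = -0.311691-0.178849i
d^4_{3,4}: single k=1 term ⇒ +0.200607;  D = +0.112080-0.166377i
d^4_{4,4}: single k=0 term ⇒ +0.074072;  D = +0.058302+0.045690i
Y_4^{m'}(θ=0.707,φ=3.2932) and Σ D·Y over m':
  (+0.0521+0.0047i)·(+0.0647-0.0449i)  (-0.0249+0.1526i)·(-0.2343+0.1146i)  (-0.2939-0.0699i)·(+0.4104-0.1284i)  (+0.1341-0.4255i)·(-0.2417+0.0369i)  (+0.4843+0.1919i)·(-0.2799+0.0000i)  (-0.2112+0.4384i)·(+0.2417+0.0369i)  (-0.3117-0.1788i)·(+0.4104+0.1284i)  (+0.1121-0.1664i)·(+0.2343+0.1146i)  (+0.0583+0.0457i)·(+0.0647+0.0449i)
Y_4^4(R⁻¹ n̂) = -0.415082-0.013296i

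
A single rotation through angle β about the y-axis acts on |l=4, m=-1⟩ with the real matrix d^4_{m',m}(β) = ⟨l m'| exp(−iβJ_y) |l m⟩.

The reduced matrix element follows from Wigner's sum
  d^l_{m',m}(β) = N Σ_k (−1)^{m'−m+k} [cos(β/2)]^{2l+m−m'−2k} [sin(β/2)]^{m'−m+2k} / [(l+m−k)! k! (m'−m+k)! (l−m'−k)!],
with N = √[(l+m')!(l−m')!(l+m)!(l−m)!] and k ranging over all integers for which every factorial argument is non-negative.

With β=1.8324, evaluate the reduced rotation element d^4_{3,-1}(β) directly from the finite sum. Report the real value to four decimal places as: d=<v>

d=-0.0134

d^4_{3,-1}(β=1.8324) via Wigner's sum:
Half-angle: c=0.608839, s=0.793294. N=√(5040·1·6·120)=1904.940944
k∈{0,1} keeps every argument non-negative
  k=0: (−1)^4·1904.9409/(144)·0.6088^4·0.7933^4 = +0.719888
  k=1: (−1)^5·1904.9409/(240)·0.6088^2·0.7933^6 = -0.733296
d^4_{3,-1}(1.8324) = +0.719888 -0.733296 = -0.013408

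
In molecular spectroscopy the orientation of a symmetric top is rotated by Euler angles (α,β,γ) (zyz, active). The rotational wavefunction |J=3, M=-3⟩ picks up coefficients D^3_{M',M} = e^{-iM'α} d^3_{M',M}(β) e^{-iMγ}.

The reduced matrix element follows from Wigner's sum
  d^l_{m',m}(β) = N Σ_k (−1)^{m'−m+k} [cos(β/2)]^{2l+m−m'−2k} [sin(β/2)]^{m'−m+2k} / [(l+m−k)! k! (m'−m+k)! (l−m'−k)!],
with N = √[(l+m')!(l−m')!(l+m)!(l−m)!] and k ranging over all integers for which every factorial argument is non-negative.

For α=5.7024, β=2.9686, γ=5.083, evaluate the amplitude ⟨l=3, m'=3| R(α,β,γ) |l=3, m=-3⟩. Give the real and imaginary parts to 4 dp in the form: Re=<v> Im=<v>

Split into d^3_{3,-3}(β=2.9686) × two z-phases.
With c≡cos(β/2)=0.086389 and s≡sin(β/2)=0.996262, N=[720·1·1·720]^{1/2}=720.000000
The bounds max(0,m−m')=0 and min(l+m,l−m')=0 give 1 term
  k=0: (−1)^6·720.0000/(720)·0.0864^0·0.9963^6 = +0.977778
d^3_{3,-3}(2.9686) = +0.977778
Attach z-rotation phases: D = e^{-i(3)(5.7024)}·(+0.977778)·e^{-i(-3)(5.083)} = -0.277164-0.937672i

Re=-0.2772 Im=-0.9377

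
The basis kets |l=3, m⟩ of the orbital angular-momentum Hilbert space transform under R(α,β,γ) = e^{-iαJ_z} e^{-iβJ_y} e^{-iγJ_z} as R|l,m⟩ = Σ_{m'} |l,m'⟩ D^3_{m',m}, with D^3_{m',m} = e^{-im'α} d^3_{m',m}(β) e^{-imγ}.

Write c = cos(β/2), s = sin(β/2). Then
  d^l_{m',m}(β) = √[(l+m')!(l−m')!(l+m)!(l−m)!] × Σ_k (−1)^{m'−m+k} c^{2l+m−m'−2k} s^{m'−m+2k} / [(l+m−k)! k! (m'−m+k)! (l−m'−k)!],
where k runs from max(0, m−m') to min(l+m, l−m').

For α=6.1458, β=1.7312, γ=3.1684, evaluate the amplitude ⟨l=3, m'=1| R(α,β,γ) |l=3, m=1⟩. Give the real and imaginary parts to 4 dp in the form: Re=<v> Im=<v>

Re=-0.1023 Im=-0.0114

D^3_{1,1}(6.1458,1.7312,3.1684) = e^{-i·1·6.1458}·d^3_{1,1}(1.7312)·e^{-i·1·3.1684}. Compute d first:
Half-angle: c=0.648183, s=0.761484. N=√(24·2·24·2)=48.000000
Admissible k: 0..2 (factorial args all ≥0)
  k=0: (−1)^0·48.0000/(48)·0.6482^6·0.7615^0 = +0.074163
  k=1: (−1)^1·48.0000/(6)·0.6482^4·0.7615^2 = -0.818848
  k=2: (−1)^2·48.0000/(8)·0.6482^2·0.7615^4 = +0.847600
d^3_{1,1}(1.7312) = +0.074163 -0.818848 +0.847600 = +0.102915
Phases: e^{-i·(1)·6.1458}=+0.990577+0.136954i, e^{-i·(1)·3.1684}=-0.999641+0.026804i ⇒ D=-0.102286-0.011357i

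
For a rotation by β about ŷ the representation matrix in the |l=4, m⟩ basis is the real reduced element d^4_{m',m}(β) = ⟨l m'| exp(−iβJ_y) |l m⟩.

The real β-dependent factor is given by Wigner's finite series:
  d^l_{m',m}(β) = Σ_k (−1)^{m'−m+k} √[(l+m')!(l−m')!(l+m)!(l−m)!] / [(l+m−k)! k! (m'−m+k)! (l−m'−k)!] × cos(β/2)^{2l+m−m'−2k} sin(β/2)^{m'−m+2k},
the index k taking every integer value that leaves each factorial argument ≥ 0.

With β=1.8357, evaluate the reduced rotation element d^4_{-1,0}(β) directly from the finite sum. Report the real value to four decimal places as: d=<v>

d=0.3560

d^4_{-1,0}(β=1.8357) via Wigner's sum:
Half-angle: c=0.607529, s=0.794297. N=√(6·120·24·24)=643.987578
The bounds max(0,m−m')=1 and min(l+m,l−m')=4 give 4 terms
  k=1: (−1)^0·643.9876/(144)·0.6075^7·0.7943^1 = +0.108510
  k=2: (−1)^1·643.9876/(24)·0.6075^5·0.7943^3 = -1.112888
  k=3: (−1)^2·643.9876/(24)·0.6075^3·0.7943^5 = +1.902319
  k=4: (−1)^3·643.9876/(144)·0.6075^1·0.7943^7 = -0.541956
d^4_{-1,0}(1.8357) = +0.108510 -1.112888 +1.902319 -0.541956 = +0.355984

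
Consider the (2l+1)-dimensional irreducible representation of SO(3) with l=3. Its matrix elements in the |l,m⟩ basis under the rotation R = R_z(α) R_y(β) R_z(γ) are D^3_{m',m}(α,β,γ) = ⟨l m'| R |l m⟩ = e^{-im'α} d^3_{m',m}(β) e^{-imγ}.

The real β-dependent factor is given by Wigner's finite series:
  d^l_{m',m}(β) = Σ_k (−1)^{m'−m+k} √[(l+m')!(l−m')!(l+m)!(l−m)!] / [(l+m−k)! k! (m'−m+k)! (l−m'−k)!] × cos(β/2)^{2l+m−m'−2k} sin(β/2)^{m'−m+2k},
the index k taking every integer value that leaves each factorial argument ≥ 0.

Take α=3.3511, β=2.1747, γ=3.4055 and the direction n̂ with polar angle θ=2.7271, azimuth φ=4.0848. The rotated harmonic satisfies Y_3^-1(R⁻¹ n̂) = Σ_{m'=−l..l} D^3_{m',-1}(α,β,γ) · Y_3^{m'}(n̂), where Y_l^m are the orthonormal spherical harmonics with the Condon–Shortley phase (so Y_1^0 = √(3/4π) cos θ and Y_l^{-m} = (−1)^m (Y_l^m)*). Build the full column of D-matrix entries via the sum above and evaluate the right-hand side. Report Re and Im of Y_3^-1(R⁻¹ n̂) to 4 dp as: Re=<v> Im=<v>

Re=-0.3960 Im=0.0676

Need the full column D^3_{m',-1} for m'=−3..3 at α=3.3511, β=2.1747, γ=3.4055.
cos(β/2)=0.464833, sin(β/2)=0.885398
d^3_{-3,-1}: single k=2 term ⇒ +0.141746;  D = +0.088949+0.110363i
d^3_{-2,-1}: k∈[1..2] ⇒ +0.060761 -0.440897 = -0.380137;  D = +0.294884+0.239890i
d^3_{-1,-1}: k∈[0..2] ⇒ +0.010087 -0.292790 +0.796710 = +0.514008;  D = +0.457475+0.234350i
d^3_{0,-1}: k∈[0..2] ⇒ -0.066560 +0.724469 -0.876155 = -0.218247;  D = +0.210691+0.056931i
d^3_{1,-1}: k∈[0..2] ⇒ +0.219592 -1.062280 +0.481761 = -0.360926;  D = -0.360392-0.019625i
d^3_{2,-1}: k∈[0..1] ⇒ -0.440897 +0.799817 = +0.358919;  D = -0.354610+0.055448i
d^3_{3,-1}: single k=0 term ⇒ +0.514274;  D = +0.480466-0.183385i
Y_3^{m'}(θ=2.7271,φ=4.0848) and Σ D·Y over m':
  (+0.0889+0.1104i)·(+0.0259+0.0084i)  (+0.2949+0.2399i)·(+0.0471+0.1442i)  (+0.4575+0.2344i)·(-0.2437+0.3360i)  (+0.2107+0.0569i)·(-0.4062+0.0000i)  (-0.3604-0.0196i)·(+0.2437+0.3360i)  (-0.3546+0.0554i)·(+0.0471-0.1442i)  (+0.4805-0.1834i)·(-0.0259+0.0084i)
Y_3^-1(R⁻¹ n̂) = -0.396007+0.067557i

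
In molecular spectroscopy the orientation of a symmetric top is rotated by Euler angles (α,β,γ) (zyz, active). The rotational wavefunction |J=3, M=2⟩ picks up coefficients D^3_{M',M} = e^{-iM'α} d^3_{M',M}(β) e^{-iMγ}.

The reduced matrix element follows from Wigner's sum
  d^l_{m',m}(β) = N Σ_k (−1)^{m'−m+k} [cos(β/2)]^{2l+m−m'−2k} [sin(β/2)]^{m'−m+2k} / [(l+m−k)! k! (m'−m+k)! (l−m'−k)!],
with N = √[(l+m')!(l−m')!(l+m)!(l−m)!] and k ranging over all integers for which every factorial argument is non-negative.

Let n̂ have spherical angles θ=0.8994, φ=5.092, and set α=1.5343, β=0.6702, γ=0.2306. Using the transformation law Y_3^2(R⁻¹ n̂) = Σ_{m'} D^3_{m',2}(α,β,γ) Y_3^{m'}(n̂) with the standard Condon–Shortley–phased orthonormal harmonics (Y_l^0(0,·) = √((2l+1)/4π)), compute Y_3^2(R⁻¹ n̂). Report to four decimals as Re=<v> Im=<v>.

Re=0.0428 Im=0.0079

Need the full column D^3_{m',2} for m'=−3..3 at α=1.5343, β=0.6702, γ=0.2306.
cos(β/2)=0.944377, sin(β/2)=0.328864
d^3_{-3,2}: single k=5 term ⇒ +0.008898;  D = -0.004807-0.007488i
d^3_{-2,2}: k∈[4..5] ⇒ +0.052158 -0.001265 = +0.050893;  D = -0.043803+0.025912i
d^3_{-1,2}: k∈[3..4] ⇒ +0.189459 -0.011487 = +0.177971;  D = +0.084964+0.156380i
d^3_{0,2}: k∈[2..3] ⇒ +0.471167 -0.057137 = +0.414030;  D = +0.370772-0.184253i
d^3_{1,2}: k∈[1..2] ⇒ +0.781167 -0.189459 = +0.591708;  D = -0.243814-0.539141i
d^3_{2,2}: k∈[0..1] ⇒ +0.709371 -0.430114 = +0.279257;  D = -0.258477+0.105707i
d^3_{3,2}: single k=0 term ⇒ -0.605089;  D = -0.208456-0.568048i
Y_3^{m'}(θ=0.8994,φ=5.092) and Σ D·Y over m':
  (-0.0048-0.0075i)·(-0.1819-0.0838i)  (-0.0438+0.0259i)·(-0.2827+0.2683i)  (+0.0850+0.1564i)·(+0.0877+0.2197i)  (+0.3708-0.1843i)·(-0.2473+0.0000i)  (-0.2438-0.5391i)·(-0.0877+0.2197i)  (-0.2585+0.1057i)·(-0.2827-0.2683i)  (-0.2085-0.5680i)·(+0.1819-0.0838i)
Y_3^2(R⁻¹ n̂) = +0.042823+0.007944i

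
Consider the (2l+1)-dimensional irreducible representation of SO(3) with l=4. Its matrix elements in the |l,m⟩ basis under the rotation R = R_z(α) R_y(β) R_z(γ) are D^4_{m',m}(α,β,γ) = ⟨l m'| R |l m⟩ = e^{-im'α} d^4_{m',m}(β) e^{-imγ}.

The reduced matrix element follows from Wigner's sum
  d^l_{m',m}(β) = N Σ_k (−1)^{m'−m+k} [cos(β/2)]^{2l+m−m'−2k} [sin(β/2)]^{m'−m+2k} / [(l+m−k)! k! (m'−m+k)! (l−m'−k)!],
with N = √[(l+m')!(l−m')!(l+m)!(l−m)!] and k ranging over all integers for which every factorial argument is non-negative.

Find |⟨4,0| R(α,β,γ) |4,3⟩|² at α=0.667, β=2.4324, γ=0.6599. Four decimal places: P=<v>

D^4_{0,3}(0.667,2.4324,0.6599) = e^{-i·0·0.667}·d^4_{0,3}(2.4324)·e^{-i·3·0.6599}. Compute d first:
With c≡cos(β/2)=0.347212 and s≡sin(β/2)=0.937787, N=[24·24·5040·1]^{1/2}=1703.830978
k∈{3,4} keeps every argument non-negative
  k=3: (−1)^0·1703.8310/(144)·0.3472^5·0.9378^3 = +0.049243
  k=4: (−1)^1·1703.8310/(144)·0.3472^3·0.9378^5 = -0.359226
d^4_{0,3}(2.4324) = +0.049243 -0.359226 = -0.309983
|D^4_{0,3}|² = |d^4_{0,3}(β)|² = (-0.309983)² = 0.096089 (the z-rotation phases have unit modulus)

P=0.0961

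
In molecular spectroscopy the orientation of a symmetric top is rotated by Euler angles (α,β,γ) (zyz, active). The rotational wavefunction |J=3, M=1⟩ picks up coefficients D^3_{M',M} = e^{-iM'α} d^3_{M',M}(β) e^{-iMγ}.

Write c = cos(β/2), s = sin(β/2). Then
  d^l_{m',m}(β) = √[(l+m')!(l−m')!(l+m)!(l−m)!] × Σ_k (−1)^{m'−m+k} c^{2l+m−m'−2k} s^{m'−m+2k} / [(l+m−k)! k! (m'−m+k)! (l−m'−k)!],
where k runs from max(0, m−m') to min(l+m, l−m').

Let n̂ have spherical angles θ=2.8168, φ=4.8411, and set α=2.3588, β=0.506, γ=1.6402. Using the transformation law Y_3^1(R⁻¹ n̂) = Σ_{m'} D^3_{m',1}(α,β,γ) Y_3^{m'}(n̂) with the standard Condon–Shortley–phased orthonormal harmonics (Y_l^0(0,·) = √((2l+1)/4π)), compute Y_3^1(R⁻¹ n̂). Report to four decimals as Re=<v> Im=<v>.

Re=-0.2032 Im=0.2867

Need the full column D^3_{m',1} for m'=−3..3 at α=2.3588, β=0.506, γ=1.6402.
cos(β/2)=0.968166, sin(β/2)=0.250310
d^3_{-3,1}: single k=4 term ⇒ +0.014251;  D = +0.009438-0.010678i
d^3_{-2,1}: k∈[3..4] ⇒ +0.090014 -0.003008 = +0.087006;  D = -0.086827+0.005581i
d^3_{-1,1}: k∈[2..4] ⇒ +0.330297 -0.029437 +0.000246 = +0.301106;  D = +0.226651+0.198228i
d^3_{0,1}: k∈[1..3] ⇒ +0.737593 -0.147909 +0.003296 = +0.592980;  D = -0.041122-0.591553i
d^3_{1,1}: k∈[0..2] ⇒ +0.823566 -0.440397 +0.022078 = +0.405248;  D = -0.265194+0.306427i
d^3_{2,1}: k∈[0..1] ⇒ -0.673327 +0.090014 = -0.583313;  D = -0.581690+0.043483i
d^3_{3,1}: single k=0 term ⇒ +0.213206;  D = -0.161940-0.138680i
Y_3^{m'}(θ=2.8168,φ=4.8411) and Σ D·Y over m':
  (+0.0094-0.0107i)·(-0.0051-0.0126i)  (-0.0868+0.0056i)·(+0.0954-0.0251i)  (+0.2267+0.1982i)·(+0.0462+0.3570i)  (-0.0411-0.5916i)·(-0.5273+0.0000i)  (-0.2652+0.3064i)·(-0.0462+0.3570i)  (-0.5817+0.0435i)·(+0.0954+0.0251i)  (-0.1619-0.1387i)·(+0.0051-0.0126i)
Y_3^1(R⁻¹ n̂) = -0.203236+0.286655i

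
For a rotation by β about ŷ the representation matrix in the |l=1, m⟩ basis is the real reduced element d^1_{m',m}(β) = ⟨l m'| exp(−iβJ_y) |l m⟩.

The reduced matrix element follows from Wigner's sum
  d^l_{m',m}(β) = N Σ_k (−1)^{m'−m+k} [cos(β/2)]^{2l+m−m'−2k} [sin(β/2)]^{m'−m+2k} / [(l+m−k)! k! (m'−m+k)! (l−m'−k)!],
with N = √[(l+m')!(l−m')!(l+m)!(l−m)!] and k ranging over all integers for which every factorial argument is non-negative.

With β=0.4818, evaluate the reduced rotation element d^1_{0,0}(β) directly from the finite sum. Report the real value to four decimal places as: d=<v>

d^1_{0,0}(β=0.4818) via Wigner's sum:
c=cos(0.4818/2)=0.971124, s=sin(0.4818/2)=0.238577; N=√[1·1·1·1]=1.000000
The bounds max(0,m−m')=0 and min(l+m,l−m')=1 give 2 terms
  k=0: (−1)^0·1.0000/(1)·0.9711^2·0.2386^0 = +0.943081
  k=1: (−1)^1·1.0000/(1)·0.9711^0·0.2386^2 = -0.056919
d^1_{0,0}(0.4818) = +0.943081 -0.056919 = +0.886162

d=0.8862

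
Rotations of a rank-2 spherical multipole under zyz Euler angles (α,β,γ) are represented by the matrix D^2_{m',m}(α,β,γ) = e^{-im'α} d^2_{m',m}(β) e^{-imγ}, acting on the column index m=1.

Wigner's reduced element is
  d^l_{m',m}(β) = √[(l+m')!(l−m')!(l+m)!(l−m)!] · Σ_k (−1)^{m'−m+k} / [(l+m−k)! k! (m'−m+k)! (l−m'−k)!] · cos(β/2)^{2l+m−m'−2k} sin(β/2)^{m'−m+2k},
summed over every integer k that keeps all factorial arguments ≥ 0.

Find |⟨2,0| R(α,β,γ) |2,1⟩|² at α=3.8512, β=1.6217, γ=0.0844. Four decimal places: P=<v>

P=0.0039

D^2_{0,1}(3.8512,1.6217,0.0844) = e^{-i·0·3.8512}·d^2_{0,1}(1.6217)·e^{-i·1·0.0844}. Compute d first:
With c≡cos(β/2)=0.688883 and s≡sin(β/2)=0.724873, N=[2·2·6·1]^{1/2}=4.898979
k∈{1,2} keeps every argument non-negative
  k=1: (−1)^0·4.8990/(2)·0.6889^3·0.7249^1 = +0.580461
  k=2: (−1)^1·4.8990/(2)·0.6889^1·0.7249^3 = -0.642697
d^2_{0,1}(1.6217) = +0.580461 -0.642697 = -0.062236
|D^2_{0,1}|² = |d^2_{0,1}(β)|² = (-0.062236)² = 0.003873 (the z-rotation phases have unit modulus)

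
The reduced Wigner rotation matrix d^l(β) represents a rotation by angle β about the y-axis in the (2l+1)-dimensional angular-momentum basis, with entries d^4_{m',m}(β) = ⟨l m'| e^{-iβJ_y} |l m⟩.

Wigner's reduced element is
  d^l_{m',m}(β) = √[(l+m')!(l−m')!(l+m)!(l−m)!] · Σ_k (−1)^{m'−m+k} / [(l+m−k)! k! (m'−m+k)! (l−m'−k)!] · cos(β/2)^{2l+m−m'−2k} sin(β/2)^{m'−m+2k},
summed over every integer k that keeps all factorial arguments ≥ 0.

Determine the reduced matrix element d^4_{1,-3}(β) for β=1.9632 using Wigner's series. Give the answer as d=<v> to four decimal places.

d=-0.2067

d^4_{1,-3}(β=1.9632) via Wigner's sum:
c=cos(1.9632/2)=0.555693, s=sin(1.9632/2)=0.831388; N=√[120·6·1·5040]=1904.940944
k: max(0,(-3)−(1))=0 … min(4+(-3),4−(1))=1
  k=0: (−1)^4·1904.9409/(144)·0.5557^4·0.8314^4 = +0.602661
  k=1: (−1)^5·1904.9409/(240)·0.5557^2·0.8314^6 = -0.809396
d^4_{1,-3}(1.9632) = +0.602661 -0.809396 = -0.206736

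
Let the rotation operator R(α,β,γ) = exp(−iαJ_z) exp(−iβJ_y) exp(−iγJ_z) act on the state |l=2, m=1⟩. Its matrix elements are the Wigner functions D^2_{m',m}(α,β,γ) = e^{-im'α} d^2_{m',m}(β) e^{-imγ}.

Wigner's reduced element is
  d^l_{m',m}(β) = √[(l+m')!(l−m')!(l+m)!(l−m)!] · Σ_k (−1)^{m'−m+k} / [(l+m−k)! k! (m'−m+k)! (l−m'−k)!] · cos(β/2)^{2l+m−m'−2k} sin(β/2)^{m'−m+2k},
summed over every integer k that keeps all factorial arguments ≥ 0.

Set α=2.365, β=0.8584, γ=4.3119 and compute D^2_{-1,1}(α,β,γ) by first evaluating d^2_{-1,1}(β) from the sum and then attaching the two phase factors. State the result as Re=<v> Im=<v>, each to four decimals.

Re=-0.1468 Im=-0.3716

D^2_{-1,1}(2.365,0.8584,4.3119) = e^{-i·-1·2.365}·d^2_{-1,1}(0.8584)·e^{-i·1·4.3119}. Compute d first:
c=cos(0.8584/2)=0.909299, s=sin(0.8584/2)=0.416143; N=√[1·6·6·1]=6.000000
Admissible k: 2..3 (factorial args all ≥0)
  k=2: (−1)^0·6.0000/(2)·0.9093^2·0.4161^2 = +0.429557
  k=3: (−1)^1·6.0000/(6)·0.9093^0·0.4161^4 = -0.029990
d^2_{-1,1}(0.8584) = +0.429557 -0.029990 = +0.399567
Attach z-rotation phases: D = e^{-i(-1)(2.365)}·(+0.399567)·e^{-i(1)(4.3119)} = -0.146761-0.371639i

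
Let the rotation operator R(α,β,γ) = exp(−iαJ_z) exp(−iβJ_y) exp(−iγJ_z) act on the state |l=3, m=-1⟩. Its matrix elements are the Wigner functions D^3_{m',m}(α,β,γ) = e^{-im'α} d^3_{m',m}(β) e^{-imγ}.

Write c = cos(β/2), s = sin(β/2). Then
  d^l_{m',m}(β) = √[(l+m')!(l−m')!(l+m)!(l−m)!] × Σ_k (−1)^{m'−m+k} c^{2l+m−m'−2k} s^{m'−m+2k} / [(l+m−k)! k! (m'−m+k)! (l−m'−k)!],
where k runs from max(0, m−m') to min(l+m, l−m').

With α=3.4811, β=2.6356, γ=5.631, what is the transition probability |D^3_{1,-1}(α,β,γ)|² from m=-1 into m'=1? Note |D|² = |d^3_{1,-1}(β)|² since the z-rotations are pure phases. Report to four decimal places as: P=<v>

Split into d^3_{1,-1}(β=2.6356) × two z-phases.
c=cos(2.6356/2)=0.250306, s=sin(2.6356/2)=0.968167; N=√[24·2·2·24]=48.000000
The bounds max(0,m−m')=0 and min(l+m,l−m')=2 give 3 terms
  k=0: (−1)^2·48.0000/(8)·0.2503^4·0.9682^2 = +0.022077
  k=1: (−1)^3·48.0000/(6)·0.2503^2·0.9682^4 = -0.440386
  k=2: (−1)^4·48.0000/(48)·0.2503^0·0.9682^6 = +0.823571
d^3_{1,-1}(2.6356) = +0.022077 -0.440386 +0.823571 = +0.405262
|D^3_{1,-1}|² = |d^3_{1,-1}(β)|² = (+0.405262)² = 0.164237 (the z-rotation phases have unit modulus)

P=0.1642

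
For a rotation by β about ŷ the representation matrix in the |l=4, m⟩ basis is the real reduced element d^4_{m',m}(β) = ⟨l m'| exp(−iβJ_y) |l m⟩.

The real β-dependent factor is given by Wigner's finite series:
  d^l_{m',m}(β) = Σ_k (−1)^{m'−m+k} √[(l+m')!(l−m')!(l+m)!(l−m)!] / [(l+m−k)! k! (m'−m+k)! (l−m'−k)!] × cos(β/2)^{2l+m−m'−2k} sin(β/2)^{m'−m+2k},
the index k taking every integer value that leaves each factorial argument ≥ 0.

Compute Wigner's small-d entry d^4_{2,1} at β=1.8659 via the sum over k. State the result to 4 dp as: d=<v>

d=-0.2663

d^4_{2,1}(β=1.8659) via Wigner's sum:
c=cos(1.8659/2)=0.595467, s=sin(1.8659/2)=0.803380; N=√[720·2·120·6]=1018.233765
The bounds max(0,m−m')=0 and min(l+m,l−m')=2 give 3 terms
  k=0: (−1)^1·1018.2338/(240)·0.5955^7·0.8034^1 = -0.090481
  k=1: (−1)^2·1018.2338/(48)·0.5955^5·0.8034^3 = +0.823486
  k=2: (−1)^3·1018.2338/(72)·0.5955^3·0.8034^5 = -0.999292
d^4_{2,1}(1.8659) = -0.090481 +0.823486 -0.999292 = -0.266287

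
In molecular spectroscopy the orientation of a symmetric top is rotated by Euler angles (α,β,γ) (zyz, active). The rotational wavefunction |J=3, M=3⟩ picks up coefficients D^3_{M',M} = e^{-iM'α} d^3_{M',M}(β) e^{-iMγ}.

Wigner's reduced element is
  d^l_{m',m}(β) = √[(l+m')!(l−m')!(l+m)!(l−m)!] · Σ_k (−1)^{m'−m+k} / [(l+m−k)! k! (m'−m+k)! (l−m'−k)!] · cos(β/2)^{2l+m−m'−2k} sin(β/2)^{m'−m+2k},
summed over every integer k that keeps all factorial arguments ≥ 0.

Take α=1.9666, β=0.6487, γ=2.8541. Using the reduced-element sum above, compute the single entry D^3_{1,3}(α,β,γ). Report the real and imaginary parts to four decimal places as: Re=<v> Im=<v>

First d^3_{1,3}(β=0.6487), then the phase factors e^{-i(1)α} and e^{-i(3)γ}:
Half-angle: c=0.947858, s=0.318693. N=√(24·2·720·1)=185.903201
Admissible k: 2..2 (factorial args all ≥0)
  k=2: (−1)^0·185.9032/(48)·0.9479^4·0.3187^2 = +0.317514
d^3_{1,3}(0.6487) = +0.317514
Attach z-rotation phases: D = e^{-i(1)(1.9666)}·(+0.317514)·e^{-i(3)(2.8541)} = -0.142856+0.283562i

Re=-0.1429 Im=0.2836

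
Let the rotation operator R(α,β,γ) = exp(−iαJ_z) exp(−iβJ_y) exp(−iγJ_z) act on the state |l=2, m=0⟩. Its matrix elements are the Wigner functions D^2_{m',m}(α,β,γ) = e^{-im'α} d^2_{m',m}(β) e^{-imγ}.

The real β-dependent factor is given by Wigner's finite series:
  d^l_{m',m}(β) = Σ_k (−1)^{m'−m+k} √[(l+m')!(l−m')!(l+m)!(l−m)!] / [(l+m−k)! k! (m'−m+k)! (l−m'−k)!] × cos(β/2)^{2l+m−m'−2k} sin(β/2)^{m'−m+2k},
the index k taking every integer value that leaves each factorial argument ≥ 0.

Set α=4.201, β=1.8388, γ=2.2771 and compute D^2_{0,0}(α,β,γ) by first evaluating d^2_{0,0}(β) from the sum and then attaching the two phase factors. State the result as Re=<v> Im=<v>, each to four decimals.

Re=-0.3948 Im=0.0000

Split into d^2_{0,0}(β=1.8388) × two z-phases.
Half-angle: c=0.606297, s=0.795238. N=√(2·2·2·2)=4.000000
k: max(0,(0)−(0))=0 … min(2+(0),2−(0))=2
  k=0: (−1)^0·4.0000/(4)·0.6063^4·0.7952^0 = +0.135127
  k=1: (−1)^1·4.0000/(1)·0.6063^2·0.7952^2 = -0.929877
  k=2: (−1)^2·4.0000/(4)·0.6063^0·0.7952^4 = +0.399934
d^2_{0,0}(1.8388) = +0.135127 -0.929877 +0.399934 = -0.394816
Phases: e^{-i·(0)·4.201}=+1.000000+0.000000i, e^{-i·(0)·2.2771}=+1.000000+0.000000i ⇒ D=-0.394816+0.000000i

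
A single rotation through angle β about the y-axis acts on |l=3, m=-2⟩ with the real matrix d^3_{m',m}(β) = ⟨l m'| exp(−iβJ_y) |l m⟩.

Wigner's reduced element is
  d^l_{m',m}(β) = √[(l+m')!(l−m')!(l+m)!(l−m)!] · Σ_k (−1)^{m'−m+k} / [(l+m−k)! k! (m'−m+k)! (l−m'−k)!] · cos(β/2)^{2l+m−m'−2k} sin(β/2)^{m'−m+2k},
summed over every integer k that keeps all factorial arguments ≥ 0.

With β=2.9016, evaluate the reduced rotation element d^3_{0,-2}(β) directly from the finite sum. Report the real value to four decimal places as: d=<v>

d=-0.0751

d^3_{0,-2}(β=2.9016) via Wigner's sum:
With c≡cos(β/2)=0.119709 and s≡sin(β/2)=0.992809, N=[6·6·1·120]^{1/2}=65.726707
The bounds max(0,m−m')=0 and min(l+m,l−m')=1 give 2 terms
  k=0: (−1)^2·65.7267/(12)·0.1197^4·0.9928^2 = +0.001109
  k=1: (−1)^3·65.7267/(12)·0.1197^2·0.9928^4 = -0.076256
d^3_{0,-2}(2.9016) = +0.001109 -0.076256 = -0.075147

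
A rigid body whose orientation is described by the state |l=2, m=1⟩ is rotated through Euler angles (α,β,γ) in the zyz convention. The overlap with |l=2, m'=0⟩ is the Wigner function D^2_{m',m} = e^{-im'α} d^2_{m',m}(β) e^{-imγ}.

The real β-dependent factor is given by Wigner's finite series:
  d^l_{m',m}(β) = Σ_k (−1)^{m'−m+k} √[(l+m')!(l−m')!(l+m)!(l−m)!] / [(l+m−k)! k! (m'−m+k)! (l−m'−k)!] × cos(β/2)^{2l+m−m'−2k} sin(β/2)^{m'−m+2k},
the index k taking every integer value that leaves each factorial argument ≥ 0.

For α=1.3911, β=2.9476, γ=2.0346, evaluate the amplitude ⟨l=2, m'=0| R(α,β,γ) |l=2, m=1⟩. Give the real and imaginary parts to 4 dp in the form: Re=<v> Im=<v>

Split into d^2_{0,1}(β=2.9476) × two z-phases.
With c≡cos(β/2)=0.096844 and s≡sin(β/2)=0.995300, N=[2·2·6·1]^{1/2}=4.898979
k: max(0,(1)−(0))=1 … min(2+(1),2−(0))=2
  k=1: (−1)^0·4.8990/(2)·0.0968^3·0.9953^1 = +0.002214
  k=2: (−1)^1·4.8990/(2)·0.0968^1·0.9953^3 = -0.233890
d^2_{0,1}(2.9476) = +0.002214 -0.233890 = -0.231675
Attach z-rotation phases: D = e^{-i(0)(1.3911)}·(-0.231675)·e^{-i(1)(2.0346)} = +0.103641+0.207201i

Re=0.1036 Im=0.2072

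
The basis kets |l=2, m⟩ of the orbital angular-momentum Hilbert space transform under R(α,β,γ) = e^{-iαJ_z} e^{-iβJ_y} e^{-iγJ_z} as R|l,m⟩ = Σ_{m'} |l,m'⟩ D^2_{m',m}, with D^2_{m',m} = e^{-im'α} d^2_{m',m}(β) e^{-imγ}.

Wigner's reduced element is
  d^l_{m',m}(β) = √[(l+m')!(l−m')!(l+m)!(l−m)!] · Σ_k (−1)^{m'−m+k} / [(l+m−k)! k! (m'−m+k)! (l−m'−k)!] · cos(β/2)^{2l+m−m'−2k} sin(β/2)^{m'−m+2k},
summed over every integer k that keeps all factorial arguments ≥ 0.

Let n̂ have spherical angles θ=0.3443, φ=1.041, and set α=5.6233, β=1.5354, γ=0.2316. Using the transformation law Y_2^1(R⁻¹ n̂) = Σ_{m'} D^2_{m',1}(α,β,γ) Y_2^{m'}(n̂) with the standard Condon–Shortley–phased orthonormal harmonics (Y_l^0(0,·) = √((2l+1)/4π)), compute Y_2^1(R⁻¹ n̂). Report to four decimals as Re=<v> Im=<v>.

Need the full column D^2_{m',1} for m'=−2..2 at α=5.6233, β=1.5354, γ=0.2316.
cos(β/2)=0.719510, sin(β/2)=0.694482
d^2_{-2,1}: single k=3 term ⇒ +0.482003;  D = +0.009363-0.481912i
d^2_{-1,1}: k∈[2..3] ⇒ +0.749061 -0.232619 = +0.516442;  D = +0.324458-0.401795i
d^2_{0,1}: k∈[1..2] ⇒ +0.633646 -0.590331 = +0.043315;  D = +0.042159-0.009942i
d^2_{1,1}: k∈[0..1] ⇒ +0.268008 -0.749061 = -0.481053;  D = -0.437604-0.199787i
d^2_{2,1}: single k=0 term ⇒ -0.517370;  D = -0.240115-0.458276i
Y_2^{m'}(θ=0.3443,φ=1.041) and Σ D·Y over m':
  (+0.0094-0.4819i)·(-0.0215-0.0384i)  (+0.3245-0.4018i)·(+0.1240-0.2118i)  (+0.0422-0.0099i)·(+0.5230+0.0000i)  (-0.4376-0.1998i)·(-0.1240-0.2118i)  (-0.2401-0.4583i)·(-0.0215+0.0384i)
Y_2^1(R⁻¹ n̂) = -0.006782+0.004375i

Re=-0.0068 Im=0.0044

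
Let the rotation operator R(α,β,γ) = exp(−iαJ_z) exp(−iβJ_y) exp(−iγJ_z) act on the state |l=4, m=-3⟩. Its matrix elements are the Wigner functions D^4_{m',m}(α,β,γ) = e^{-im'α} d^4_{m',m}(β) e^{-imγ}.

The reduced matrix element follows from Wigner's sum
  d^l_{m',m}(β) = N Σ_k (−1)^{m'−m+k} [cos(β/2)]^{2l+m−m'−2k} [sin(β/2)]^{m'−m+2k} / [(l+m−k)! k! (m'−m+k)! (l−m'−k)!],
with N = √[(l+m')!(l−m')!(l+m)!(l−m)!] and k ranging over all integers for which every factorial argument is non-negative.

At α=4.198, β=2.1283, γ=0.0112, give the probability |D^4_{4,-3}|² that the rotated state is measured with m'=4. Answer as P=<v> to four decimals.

P=0.2876

Split into d^4_{4,-3}(β=2.1283) × two z-phases.
Half-angle: c=0.485248, s=0.874377. N=√(40320·1·1·5040)=14255.272709
The bounds max(0,m−m')=0 and min(l+m,l−m')=0 give 1 term
  k=0: (−1)^7·14255.2727/(5040)·0.4852^1·0.8744^7 = -0.536289
d^4_{4,-3}(2.1283) = -0.536289
|D^4_{4,-3}|² = |d^4_{4,-3}(β)|² = (-0.536289)² = 0.287606 (the z-rotation phases have unit modulus)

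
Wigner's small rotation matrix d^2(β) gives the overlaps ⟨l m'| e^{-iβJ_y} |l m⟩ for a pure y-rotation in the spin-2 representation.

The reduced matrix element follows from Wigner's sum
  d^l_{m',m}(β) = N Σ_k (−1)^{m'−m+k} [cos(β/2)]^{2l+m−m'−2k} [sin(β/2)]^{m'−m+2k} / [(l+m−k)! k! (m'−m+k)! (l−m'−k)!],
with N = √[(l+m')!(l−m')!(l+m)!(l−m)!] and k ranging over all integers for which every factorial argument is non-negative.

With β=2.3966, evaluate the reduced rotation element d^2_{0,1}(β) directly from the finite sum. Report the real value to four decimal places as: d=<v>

d=-0.6104

d^2_{0,1}(β=2.3966) via Wigner's sum:
Half-angle: c=0.363942, s=0.931422. N=√(2·2·6·1)=4.898979
The bounds max(0,m−m')=1 and min(l+m,l−m')=2 give 2 terms
  k=1: (−1)^0·4.8990/(2)·0.3639^3·0.9314^1 = +0.109981
  k=2: (−1)^1·4.8990/(2)·0.3639^1·0.9314^3 = -0.720355
d^2_{0,1}(2.3966) = +0.109981 -0.720355 = -0.610374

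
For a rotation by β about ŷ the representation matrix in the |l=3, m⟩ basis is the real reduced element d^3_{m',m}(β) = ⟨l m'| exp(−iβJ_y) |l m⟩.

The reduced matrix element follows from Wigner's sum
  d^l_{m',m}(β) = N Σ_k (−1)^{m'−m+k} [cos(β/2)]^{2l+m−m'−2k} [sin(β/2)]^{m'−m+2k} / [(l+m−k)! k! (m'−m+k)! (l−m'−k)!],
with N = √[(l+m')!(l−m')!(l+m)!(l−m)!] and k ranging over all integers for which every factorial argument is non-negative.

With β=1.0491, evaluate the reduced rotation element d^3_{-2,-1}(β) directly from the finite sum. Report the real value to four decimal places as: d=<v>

d^3_{-2,-1}(β=1.0491) via Wigner's sum:
Half-angle: c=0.865549, s=0.500824. N=√(1·120·2·24)=75.894664
k: max(0,(-1)−(-2))=1 … min(3+(-1),3−(-2))=2
  k=1: (−1)^0·75.8947/(24)·0.8655^5·0.5008^1 = +0.769386
  k=2: (−1)^1·75.8947/(12)·0.8655^3·0.5008^3 = -0.515181
d^3_{-2,-1}(1.0491) = +0.769386 -0.515181 = +0.254205

d=0.2542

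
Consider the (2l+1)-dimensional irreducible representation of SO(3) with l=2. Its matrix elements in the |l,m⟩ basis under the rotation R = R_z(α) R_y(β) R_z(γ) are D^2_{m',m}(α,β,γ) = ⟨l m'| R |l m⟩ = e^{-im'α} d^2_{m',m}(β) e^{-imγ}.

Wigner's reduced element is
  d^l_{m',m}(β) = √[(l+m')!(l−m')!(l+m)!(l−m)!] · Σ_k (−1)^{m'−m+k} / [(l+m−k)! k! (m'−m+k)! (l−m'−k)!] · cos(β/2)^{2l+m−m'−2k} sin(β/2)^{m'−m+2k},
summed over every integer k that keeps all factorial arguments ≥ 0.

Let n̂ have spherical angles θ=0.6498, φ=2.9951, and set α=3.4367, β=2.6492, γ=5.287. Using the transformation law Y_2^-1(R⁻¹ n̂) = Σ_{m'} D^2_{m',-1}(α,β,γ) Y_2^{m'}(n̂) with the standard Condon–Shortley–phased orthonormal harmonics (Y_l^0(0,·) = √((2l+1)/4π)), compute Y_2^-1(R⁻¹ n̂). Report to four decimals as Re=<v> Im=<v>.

Need the full column D^2_{m',-1} for m'=−2..2 at α=3.4367, β=2.6492, γ=5.287.
cos(β/2)=0.243717, sin(β/2)=0.969846
d^2_{-2,-1}: single k=1 term ⇒ +0.028079;  D = +0.025797-0.011089i
d^2_{-1,-1}: k∈[0..1] ⇒ +0.003528 -0.167609 = -0.164081;  D = +0.125382-0.105839i
d^2_{0,-1}: k∈[0..1] ⇒ -0.034390 +0.544590 = +0.510200;  D = +0.277298-0.428264i
d^2_{1,-1}: k∈[0..1] ⇒ +0.167609 -0.884732 = -0.717123;  D = +0.197839-0.689293i
d^2_{2,-1}: single k=0 term ⇒ -0.444656;  D = +0.006938+0.444602i
Y_2^{m'}(θ=0.6498,φ=2.9951) and Σ D·Y over m':
  (+0.0258-0.0111i)·(+0.1354+0.0408i)  (+0.1254-0.1058i)·(-0.3682-0.0543i)  (+0.2773-0.4283i)·(+0.2844+0.0000i)  (+0.1978-0.6893i)·(+0.3682-0.0543i)  (+0.0069+0.4446i)·(+0.1354-0.0408i)
Y_2^-1(R⁻¹ n̂) = +0.085394-0.294723i

Re=0.0854 Im=-0.2947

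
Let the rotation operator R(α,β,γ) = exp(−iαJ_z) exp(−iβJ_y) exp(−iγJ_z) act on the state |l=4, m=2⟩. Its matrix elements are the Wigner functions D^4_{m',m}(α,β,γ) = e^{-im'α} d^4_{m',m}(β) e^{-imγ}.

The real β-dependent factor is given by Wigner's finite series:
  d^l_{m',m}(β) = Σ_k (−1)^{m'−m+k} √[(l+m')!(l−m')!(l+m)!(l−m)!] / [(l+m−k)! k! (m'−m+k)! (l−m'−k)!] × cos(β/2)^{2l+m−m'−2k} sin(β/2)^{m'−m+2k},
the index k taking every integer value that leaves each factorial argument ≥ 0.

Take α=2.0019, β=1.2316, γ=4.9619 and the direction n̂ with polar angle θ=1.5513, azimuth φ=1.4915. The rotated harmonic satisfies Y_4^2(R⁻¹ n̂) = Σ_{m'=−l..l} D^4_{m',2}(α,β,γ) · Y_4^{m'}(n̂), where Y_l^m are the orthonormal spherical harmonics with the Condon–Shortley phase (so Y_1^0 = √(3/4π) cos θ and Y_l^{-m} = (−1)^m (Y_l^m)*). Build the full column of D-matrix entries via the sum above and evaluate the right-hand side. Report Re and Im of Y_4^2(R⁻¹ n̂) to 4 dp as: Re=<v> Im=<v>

Re=0.3465 Im=0.1969

Need the full column D^4_{m',2} for m'=−4..4 at α=2.0019, β=1.2316, γ=4.9619.
cos(β/2)=0.816312, sin(β/2)=0.577612
d^4_{-4,2}: single k=6 term ⇒ +0.130950;  D = -0.044337-0.123216i
d^4_{-3,2}: k∈[5..6] ⇒ +0.392585 -0.065520 = +0.327065;  D = -0.233317+0.229205i
d^4_{-2,2}: k∈[4..6] ⇒ +0.741411 -0.296968 +0.012390 = +0.456834;  D = +0.427035+0.162292i
d^4_{-1,2}: k∈[3..5] ⇒ +0.987877 -0.741915 +0.074292 = +0.320254;  D = -0.021734-0.319516i
d^4_{0,2}: k∈[2..4] ⇒ +0.936546 -1.250426 +0.234774 = -0.079106;  D = +0.069459-0.037858i
d^4_{1,2}: k∈[1..3] ⇒ +0.591922 -1.481816 +0.494610 = -0.395284;  D = -0.316897-0.236274i
d^4_{2,2}: k∈[0..2] ⇒ +0.197173 -1.184648 +0.741411 = -0.246063;  D = -0.051190+0.240679i
d^4_{3,2}: k∈[0..1] ⇒ -0.522026 +0.784103 = +0.262078;  D = -0.255673+0.057586i
d^4_{4,2}: single k=0 term ⇒ +0.522380;  D = +0.317234+0.415022i
Y_4^{m'}(θ=1.5513,φ=1.4915) and Σ D·Y over m':
  (-0.0443-0.1232i)·(+0.4201+0.1379i)  (-0.2333+0.2292i)·(-0.0057+0.0237i)  (+0.4270+0.1623i)·(+0.3293+0.0527i)  (-0.0217-0.3195i)·(-0.0022+0.0276i)  (+0.0695-0.0379i)·(+0.3162+0.0000i)  (-0.3169-0.2363i)·(+0.0022+0.0276i)  (-0.0512+0.2407i)·(+0.3293-0.0527i)  (-0.2557+0.0576i)·(+0.0057+0.0237i)  (+0.3172+0.4150i)·(+0.4201-0.1379i)
Y_4^2(R⁻¹ n̂) = +0.346491+0.196935i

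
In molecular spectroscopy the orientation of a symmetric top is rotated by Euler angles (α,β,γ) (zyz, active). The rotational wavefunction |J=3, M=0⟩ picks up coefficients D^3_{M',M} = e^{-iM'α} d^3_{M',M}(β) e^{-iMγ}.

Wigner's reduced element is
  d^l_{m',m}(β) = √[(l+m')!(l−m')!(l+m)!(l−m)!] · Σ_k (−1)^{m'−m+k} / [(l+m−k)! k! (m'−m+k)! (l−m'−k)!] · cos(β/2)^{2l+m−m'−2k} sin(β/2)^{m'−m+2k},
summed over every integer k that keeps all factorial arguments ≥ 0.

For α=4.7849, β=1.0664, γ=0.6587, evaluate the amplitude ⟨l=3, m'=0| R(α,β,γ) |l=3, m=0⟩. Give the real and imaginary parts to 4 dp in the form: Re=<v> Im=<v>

D^3_{0,0}(4.7849,1.0664,0.6587) = e^{-i·0·4.7849}·d^3_{0,0}(1.0664)·e^{-i·0·0.6587}. Compute d first:
Half-angle: c=0.861185, s=0.508292. N=√(6·6·6·6)=36.000000
k∈{0,1,2,3} keeps every argument non-negative
  k=0: (−1)^0·36.0000/(36)·0.8612^6·0.5083^0 = +0.407923
  k=1: (−1)^1·36.0000/(4)·0.8612^4·0.5083^2 = -1.278952
  k=2: (−1)^2·36.0000/(4)·0.8612^2·0.5083^4 = +0.445541
  k=3: (−1)^3·36.0000/(36)·0.8612^0·0.5083^6 = -0.017246
d^3_{0,0}(1.0664) = +0.407923 -1.278952 +0.445541 -0.017246 = -0.442734
Phases: e^{-i·(0)·4.7849}=+1.000000+0.000000i, e^{-i·(0)·0.6587}=+1.000000+0.000000i ⇒ D=-0.442734+0.000000i

Re=-0.4427 Im=0.0000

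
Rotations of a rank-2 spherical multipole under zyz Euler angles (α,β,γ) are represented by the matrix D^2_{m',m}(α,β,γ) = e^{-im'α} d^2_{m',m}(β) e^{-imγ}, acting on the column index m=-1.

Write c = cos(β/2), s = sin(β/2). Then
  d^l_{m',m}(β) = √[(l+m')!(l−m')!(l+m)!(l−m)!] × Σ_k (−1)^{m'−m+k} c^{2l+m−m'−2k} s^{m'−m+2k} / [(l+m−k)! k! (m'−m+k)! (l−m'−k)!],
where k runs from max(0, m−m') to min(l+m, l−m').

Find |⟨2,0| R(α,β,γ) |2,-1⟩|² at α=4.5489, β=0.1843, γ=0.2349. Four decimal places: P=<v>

D^2_{0,-1}(4.5489,0.1843,0.2349) = e^{-i·0·4.5489}·d^2_{0,-1}(0.1843)·e^{-i·-1·0.2349}. Compute d first:
With c≡cos(β/2)=0.995757 and s≡sin(β/2)=0.092020, N=[2·2·1·6]^{1/2}=4.898979
The bounds max(0,m−m')=0 and min(l+m,l−m')=1 give 2 terms
  k=0: (−1)^1·4.8990/(2)·0.9958^3·0.0920^1 = -0.222544
  k=1: (−1)^2·4.8990/(2)·0.9958^1·0.0920^3 = +0.001901
d^2_{0,-1}(0.1843) = -0.222544 +0.001901 = -0.220644
|D^2_{0,-1}|² = |d^2_{0,-1}(β)|² = (-0.220644)² = 0.048684 (the z-rotation phases have unit modulus)

P=0.0487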